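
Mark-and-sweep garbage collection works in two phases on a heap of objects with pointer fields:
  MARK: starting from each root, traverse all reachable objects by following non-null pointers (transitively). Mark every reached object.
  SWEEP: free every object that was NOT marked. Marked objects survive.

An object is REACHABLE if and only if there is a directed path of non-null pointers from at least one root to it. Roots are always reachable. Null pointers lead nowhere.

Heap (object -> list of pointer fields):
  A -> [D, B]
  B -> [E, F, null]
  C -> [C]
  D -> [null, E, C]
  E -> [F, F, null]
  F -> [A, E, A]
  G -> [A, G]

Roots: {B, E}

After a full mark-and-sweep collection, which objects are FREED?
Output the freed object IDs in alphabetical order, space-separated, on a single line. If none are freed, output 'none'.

Roots: B E
Mark B: refs=E F null, marked=B
Mark E: refs=F F null, marked=B E
Mark F: refs=A E A, marked=B E F
Mark A: refs=D B, marked=A B E F
Mark D: refs=null E C, marked=A B D E F
Mark C: refs=C, marked=A B C D E F
Unmarked (collected): G

Answer: G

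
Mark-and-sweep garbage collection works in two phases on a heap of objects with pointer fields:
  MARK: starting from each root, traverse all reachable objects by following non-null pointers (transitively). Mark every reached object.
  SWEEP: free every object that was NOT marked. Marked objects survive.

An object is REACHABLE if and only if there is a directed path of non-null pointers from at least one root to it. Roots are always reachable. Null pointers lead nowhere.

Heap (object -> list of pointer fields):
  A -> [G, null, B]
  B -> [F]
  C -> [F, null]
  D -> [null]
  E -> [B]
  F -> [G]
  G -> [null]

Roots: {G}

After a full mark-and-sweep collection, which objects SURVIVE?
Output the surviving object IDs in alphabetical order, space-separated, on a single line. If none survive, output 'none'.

Roots: G
Mark G: refs=null, marked=G
Unmarked (collected): A B C D E F

Answer: G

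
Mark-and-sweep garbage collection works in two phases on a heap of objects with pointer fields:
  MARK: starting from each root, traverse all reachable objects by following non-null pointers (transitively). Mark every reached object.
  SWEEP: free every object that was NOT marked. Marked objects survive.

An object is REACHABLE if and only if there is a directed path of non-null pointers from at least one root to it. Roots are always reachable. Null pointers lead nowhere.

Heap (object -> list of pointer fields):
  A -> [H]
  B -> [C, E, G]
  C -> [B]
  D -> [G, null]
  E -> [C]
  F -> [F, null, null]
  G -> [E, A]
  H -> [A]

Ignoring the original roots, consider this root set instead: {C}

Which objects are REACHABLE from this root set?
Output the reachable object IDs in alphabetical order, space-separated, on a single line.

Roots: C
Mark C: refs=B, marked=C
Mark B: refs=C E G, marked=B C
Mark E: refs=C, marked=B C E
Mark G: refs=E A, marked=B C E G
Mark A: refs=H, marked=A B C E G
Mark H: refs=A, marked=A B C E G H
Unmarked (collected): D F

Answer: A B C E G H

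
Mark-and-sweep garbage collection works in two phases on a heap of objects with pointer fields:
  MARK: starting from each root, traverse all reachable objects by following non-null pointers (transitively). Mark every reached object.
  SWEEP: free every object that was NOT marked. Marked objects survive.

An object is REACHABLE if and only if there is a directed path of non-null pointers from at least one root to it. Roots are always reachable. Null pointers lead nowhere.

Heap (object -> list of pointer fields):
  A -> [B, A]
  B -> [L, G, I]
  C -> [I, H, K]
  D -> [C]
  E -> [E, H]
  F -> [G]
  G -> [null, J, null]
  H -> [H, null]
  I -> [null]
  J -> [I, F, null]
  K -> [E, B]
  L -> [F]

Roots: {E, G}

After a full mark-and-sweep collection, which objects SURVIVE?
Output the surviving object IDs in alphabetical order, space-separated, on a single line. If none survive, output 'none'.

Answer: E F G H I J

Derivation:
Roots: E G
Mark E: refs=E H, marked=E
Mark G: refs=null J null, marked=E G
Mark H: refs=H null, marked=E G H
Mark J: refs=I F null, marked=E G H J
Mark I: refs=null, marked=E G H I J
Mark F: refs=G, marked=E F G H I J
Unmarked (collected): A B C D K L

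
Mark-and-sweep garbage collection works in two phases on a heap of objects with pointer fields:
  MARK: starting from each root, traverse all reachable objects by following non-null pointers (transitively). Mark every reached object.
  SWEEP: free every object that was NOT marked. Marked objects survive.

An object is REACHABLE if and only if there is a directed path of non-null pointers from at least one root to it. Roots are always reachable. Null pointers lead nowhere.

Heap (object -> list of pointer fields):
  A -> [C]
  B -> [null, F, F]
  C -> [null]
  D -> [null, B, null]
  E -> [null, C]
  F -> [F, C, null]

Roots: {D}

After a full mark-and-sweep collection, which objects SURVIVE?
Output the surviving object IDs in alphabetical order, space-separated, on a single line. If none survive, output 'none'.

Roots: D
Mark D: refs=null B null, marked=D
Mark B: refs=null F F, marked=B D
Mark F: refs=F C null, marked=B D F
Mark C: refs=null, marked=B C D F
Unmarked (collected): A E

Answer: B C D F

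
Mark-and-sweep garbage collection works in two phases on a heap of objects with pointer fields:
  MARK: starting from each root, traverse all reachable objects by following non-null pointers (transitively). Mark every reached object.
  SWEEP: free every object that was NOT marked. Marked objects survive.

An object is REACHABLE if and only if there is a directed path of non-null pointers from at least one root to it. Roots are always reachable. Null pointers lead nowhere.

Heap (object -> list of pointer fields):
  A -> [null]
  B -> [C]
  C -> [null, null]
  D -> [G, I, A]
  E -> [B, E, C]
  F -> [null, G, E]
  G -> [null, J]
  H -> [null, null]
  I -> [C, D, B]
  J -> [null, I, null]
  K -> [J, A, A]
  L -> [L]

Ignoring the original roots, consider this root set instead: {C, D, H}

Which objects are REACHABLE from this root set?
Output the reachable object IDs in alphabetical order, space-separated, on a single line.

Answer: A B C D G H I J

Derivation:
Roots: C D H
Mark C: refs=null null, marked=C
Mark D: refs=G I A, marked=C D
Mark H: refs=null null, marked=C D H
Mark G: refs=null J, marked=C D G H
Mark I: refs=C D B, marked=C D G H I
Mark A: refs=null, marked=A C D G H I
Mark J: refs=null I null, marked=A C D G H I J
Mark B: refs=C, marked=A B C D G H I J
Unmarked (collected): E F K L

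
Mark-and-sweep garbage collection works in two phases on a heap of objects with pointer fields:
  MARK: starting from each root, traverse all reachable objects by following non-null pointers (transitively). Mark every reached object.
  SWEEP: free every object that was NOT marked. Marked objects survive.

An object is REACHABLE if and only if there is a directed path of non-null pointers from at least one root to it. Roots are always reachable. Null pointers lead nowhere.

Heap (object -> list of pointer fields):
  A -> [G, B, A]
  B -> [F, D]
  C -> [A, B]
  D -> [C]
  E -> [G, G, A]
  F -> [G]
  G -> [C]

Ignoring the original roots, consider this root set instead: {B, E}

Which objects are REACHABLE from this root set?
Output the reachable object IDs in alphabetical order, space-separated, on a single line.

Answer: A B C D E F G

Derivation:
Roots: B E
Mark B: refs=F D, marked=B
Mark E: refs=G G A, marked=B E
Mark F: refs=G, marked=B E F
Mark D: refs=C, marked=B D E F
Mark G: refs=C, marked=B D E F G
Mark A: refs=G B A, marked=A B D E F G
Mark C: refs=A B, marked=A B C D E F G
Unmarked (collected): (none)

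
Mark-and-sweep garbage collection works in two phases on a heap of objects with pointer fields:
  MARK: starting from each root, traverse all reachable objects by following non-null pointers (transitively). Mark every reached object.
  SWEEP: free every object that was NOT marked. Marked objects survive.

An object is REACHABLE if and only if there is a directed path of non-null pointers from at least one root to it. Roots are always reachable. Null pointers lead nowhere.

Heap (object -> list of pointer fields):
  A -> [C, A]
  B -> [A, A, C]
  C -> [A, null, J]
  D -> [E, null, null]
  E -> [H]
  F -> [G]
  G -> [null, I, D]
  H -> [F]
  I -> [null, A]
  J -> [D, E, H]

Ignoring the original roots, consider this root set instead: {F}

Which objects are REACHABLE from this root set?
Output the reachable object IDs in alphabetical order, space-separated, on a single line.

Roots: F
Mark F: refs=G, marked=F
Mark G: refs=null I D, marked=F G
Mark I: refs=null A, marked=F G I
Mark D: refs=E null null, marked=D F G I
Mark A: refs=C A, marked=A D F G I
Mark E: refs=H, marked=A D E F G I
Mark C: refs=A null J, marked=A C D E F G I
Mark H: refs=F, marked=A C D E F G H I
Mark J: refs=D E H, marked=A C D E F G H I J
Unmarked (collected): B

Answer: A C D E F G H I J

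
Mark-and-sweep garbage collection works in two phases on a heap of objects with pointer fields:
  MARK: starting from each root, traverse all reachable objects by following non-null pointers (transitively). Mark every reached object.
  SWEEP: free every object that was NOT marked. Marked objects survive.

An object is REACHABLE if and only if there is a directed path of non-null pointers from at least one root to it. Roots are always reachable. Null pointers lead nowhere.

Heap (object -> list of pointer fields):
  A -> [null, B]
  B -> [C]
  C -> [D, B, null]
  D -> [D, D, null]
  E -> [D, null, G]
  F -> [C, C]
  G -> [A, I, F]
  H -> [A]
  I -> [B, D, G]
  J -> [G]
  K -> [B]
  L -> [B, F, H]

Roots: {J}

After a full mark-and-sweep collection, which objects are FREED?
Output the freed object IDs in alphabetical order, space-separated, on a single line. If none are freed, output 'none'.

Answer: E H K L

Derivation:
Roots: J
Mark J: refs=G, marked=J
Mark G: refs=A I F, marked=G J
Mark A: refs=null B, marked=A G J
Mark I: refs=B D G, marked=A G I J
Mark F: refs=C C, marked=A F G I J
Mark B: refs=C, marked=A B F G I J
Mark D: refs=D D null, marked=A B D F G I J
Mark C: refs=D B null, marked=A B C D F G I J
Unmarked (collected): E H K L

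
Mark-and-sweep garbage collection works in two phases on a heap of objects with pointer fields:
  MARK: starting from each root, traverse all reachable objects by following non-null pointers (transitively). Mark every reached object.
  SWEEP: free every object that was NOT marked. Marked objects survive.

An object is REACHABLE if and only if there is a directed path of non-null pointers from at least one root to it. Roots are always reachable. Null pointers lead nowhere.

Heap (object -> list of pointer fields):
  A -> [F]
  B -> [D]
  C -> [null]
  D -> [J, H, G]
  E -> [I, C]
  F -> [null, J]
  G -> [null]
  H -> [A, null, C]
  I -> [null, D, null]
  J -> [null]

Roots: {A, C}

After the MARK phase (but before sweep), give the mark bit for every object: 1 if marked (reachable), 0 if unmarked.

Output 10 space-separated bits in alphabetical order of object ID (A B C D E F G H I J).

Roots: A C
Mark A: refs=F, marked=A
Mark C: refs=null, marked=A C
Mark F: refs=null J, marked=A C F
Mark J: refs=null, marked=A C F J
Unmarked (collected): B D E G H I

Answer: 1 0 1 0 0 1 0 0 0 1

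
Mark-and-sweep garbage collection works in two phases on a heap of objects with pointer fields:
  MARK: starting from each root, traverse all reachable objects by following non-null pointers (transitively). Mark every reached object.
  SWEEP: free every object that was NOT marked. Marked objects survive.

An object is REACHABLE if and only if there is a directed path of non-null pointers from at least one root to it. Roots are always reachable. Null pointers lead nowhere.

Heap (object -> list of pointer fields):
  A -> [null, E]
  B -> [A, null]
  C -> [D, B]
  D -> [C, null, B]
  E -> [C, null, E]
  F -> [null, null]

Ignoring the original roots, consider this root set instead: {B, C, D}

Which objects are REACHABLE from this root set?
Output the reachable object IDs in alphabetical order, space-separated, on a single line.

Answer: A B C D E

Derivation:
Roots: B C D
Mark B: refs=A null, marked=B
Mark C: refs=D B, marked=B C
Mark D: refs=C null B, marked=B C D
Mark A: refs=null E, marked=A B C D
Mark E: refs=C null E, marked=A B C D E
Unmarked (collected): F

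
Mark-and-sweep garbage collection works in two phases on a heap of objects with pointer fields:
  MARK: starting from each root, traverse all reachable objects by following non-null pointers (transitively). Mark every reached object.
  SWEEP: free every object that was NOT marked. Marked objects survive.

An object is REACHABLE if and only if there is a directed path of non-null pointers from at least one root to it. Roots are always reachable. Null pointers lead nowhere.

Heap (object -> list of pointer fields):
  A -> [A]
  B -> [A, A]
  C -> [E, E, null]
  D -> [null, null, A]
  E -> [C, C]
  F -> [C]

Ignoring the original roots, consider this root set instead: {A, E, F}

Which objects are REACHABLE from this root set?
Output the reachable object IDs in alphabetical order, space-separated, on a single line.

Roots: A E F
Mark A: refs=A, marked=A
Mark E: refs=C C, marked=A E
Mark F: refs=C, marked=A E F
Mark C: refs=E E null, marked=A C E F
Unmarked (collected): B D

Answer: A C E F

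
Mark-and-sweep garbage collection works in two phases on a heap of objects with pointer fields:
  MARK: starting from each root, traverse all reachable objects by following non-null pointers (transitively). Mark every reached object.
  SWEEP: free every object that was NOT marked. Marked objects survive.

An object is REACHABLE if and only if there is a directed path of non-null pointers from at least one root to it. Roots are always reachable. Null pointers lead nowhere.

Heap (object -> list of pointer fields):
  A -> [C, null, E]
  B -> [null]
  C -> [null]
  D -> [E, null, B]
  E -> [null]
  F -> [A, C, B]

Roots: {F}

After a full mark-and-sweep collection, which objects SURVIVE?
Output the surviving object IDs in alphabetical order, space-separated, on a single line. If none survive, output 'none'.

Roots: F
Mark F: refs=A C B, marked=F
Mark A: refs=C null E, marked=A F
Mark C: refs=null, marked=A C F
Mark B: refs=null, marked=A B C F
Mark E: refs=null, marked=A B C E F
Unmarked (collected): D

Answer: A B C E F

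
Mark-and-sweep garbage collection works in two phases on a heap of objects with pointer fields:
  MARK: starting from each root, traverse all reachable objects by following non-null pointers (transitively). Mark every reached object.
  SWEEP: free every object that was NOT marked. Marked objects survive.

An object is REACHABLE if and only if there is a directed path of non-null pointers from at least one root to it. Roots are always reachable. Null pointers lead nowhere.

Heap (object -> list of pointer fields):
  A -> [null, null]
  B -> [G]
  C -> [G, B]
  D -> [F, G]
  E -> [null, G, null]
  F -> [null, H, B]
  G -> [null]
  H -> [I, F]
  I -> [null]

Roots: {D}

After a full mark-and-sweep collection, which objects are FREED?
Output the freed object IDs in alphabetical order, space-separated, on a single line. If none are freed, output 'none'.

Roots: D
Mark D: refs=F G, marked=D
Mark F: refs=null H B, marked=D F
Mark G: refs=null, marked=D F G
Mark H: refs=I F, marked=D F G H
Mark B: refs=G, marked=B D F G H
Mark I: refs=null, marked=B D F G H I
Unmarked (collected): A C E

Answer: A C E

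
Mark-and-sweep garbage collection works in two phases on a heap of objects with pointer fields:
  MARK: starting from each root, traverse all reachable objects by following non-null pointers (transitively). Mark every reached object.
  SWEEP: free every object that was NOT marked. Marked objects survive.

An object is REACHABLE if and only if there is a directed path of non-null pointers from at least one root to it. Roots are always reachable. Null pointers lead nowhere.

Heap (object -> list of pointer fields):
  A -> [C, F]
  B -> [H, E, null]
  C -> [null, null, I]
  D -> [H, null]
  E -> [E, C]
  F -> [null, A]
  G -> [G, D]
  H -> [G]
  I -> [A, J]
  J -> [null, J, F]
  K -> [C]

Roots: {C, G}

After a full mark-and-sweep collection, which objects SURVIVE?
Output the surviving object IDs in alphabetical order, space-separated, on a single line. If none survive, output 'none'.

Roots: C G
Mark C: refs=null null I, marked=C
Mark G: refs=G D, marked=C G
Mark I: refs=A J, marked=C G I
Mark D: refs=H null, marked=C D G I
Mark A: refs=C F, marked=A C D G I
Mark J: refs=null J F, marked=A C D G I J
Mark H: refs=G, marked=A C D G H I J
Mark F: refs=null A, marked=A C D F G H I J
Unmarked (collected): B E K

Answer: A C D F G H I J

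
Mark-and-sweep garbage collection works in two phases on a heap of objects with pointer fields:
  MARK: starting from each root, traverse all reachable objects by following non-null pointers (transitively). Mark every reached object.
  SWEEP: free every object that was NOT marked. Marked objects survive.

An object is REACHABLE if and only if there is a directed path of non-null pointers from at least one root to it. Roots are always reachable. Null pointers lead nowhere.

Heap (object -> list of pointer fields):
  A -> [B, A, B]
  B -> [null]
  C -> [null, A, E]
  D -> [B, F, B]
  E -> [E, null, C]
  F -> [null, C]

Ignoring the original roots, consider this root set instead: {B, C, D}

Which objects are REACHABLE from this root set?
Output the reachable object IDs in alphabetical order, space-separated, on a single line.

Answer: A B C D E F

Derivation:
Roots: B C D
Mark B: refs=null, marked=B
Mark C: refs=null A E, marked=B C
Mark D: refs=B F B, marked=B C D
Mark A: refs=B A B, marked=A B C D
Mark E: refs=E null C, marked=A B C D E
Mark F: refs=null C, marked=A B C D E F
Unmarked (collected): (none)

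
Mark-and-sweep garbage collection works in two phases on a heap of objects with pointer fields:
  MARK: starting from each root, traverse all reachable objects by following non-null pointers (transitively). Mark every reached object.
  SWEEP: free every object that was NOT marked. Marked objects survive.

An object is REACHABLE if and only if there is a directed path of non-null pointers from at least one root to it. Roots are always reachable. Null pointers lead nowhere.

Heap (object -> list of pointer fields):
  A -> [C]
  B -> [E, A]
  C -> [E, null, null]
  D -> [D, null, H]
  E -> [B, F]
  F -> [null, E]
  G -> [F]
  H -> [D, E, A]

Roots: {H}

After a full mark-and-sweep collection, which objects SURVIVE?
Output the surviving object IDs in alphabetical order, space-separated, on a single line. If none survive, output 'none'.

Roots: H
Mark H: refs=D E A, marked=H
Mark D: refs=D null H, marked=D H
Mark E: refs=B F, marked=D E H
Mark A: refs=C, marked=A D E H
Mark B: refs=E A, marked=A B D E H
Mark F: refs=null E, marked=A B D E F H
Mark C: refs=E null null, marked=A B C D E F H
Unmarked (collected): G

Answer: A B C D E F H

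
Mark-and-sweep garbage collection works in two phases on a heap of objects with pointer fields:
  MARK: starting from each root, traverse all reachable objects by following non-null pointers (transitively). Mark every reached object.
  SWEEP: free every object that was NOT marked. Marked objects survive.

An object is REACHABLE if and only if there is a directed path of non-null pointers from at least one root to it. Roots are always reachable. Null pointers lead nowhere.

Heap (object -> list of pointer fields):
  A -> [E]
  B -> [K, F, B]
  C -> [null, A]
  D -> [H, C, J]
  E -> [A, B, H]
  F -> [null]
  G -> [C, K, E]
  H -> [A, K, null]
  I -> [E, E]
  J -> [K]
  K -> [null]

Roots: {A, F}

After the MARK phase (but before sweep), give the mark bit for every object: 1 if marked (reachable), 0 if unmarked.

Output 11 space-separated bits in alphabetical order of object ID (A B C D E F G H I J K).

Roots: A F
Mark A: refs=E, marked=A
Mark F: refs=null, marked=A F
Mark E: refs=A B H, marked=A E F
Mark B: refs=K F B, marked=A B E F
Mark H: refs=A K null, marked=A B E F H
Mark K: refs=null, marked=A B E F H K
Unmarked (collected): C D G I J

Answer: 1 1 0 0 1 1 0 1 0 0 1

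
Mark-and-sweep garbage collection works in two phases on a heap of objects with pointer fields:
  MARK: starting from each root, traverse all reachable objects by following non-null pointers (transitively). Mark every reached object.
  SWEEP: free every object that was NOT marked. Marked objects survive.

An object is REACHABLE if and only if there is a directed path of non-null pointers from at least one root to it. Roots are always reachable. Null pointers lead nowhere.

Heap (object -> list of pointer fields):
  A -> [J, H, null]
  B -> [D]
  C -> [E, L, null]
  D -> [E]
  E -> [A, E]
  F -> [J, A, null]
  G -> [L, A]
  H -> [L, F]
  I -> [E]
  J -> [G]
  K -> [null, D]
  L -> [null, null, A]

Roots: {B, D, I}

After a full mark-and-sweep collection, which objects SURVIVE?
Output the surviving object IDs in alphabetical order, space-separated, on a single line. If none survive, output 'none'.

Roots: B D I
Mark B: refs=D, marked=B
Mark D: refs=E, marked=B D
Mark I: refs=E, marked=B D I
Mark E: refs=A E, marked=B D E I
Mark A: refs=J H null, marked=A B D E I
Mark J: refs=G, marked=A B D E I J
Mark H: refs=L F, marked=A B D E H I J
Mark G: refs=L A, marked=A B D E G H I J
Mark L: refs=null null A, marked=A B D E G H I J L
Mark F: refs=J A null, marked=A B D E F G H I J L
Unmarked (collected): C K

Answer: A B D E F G H I J L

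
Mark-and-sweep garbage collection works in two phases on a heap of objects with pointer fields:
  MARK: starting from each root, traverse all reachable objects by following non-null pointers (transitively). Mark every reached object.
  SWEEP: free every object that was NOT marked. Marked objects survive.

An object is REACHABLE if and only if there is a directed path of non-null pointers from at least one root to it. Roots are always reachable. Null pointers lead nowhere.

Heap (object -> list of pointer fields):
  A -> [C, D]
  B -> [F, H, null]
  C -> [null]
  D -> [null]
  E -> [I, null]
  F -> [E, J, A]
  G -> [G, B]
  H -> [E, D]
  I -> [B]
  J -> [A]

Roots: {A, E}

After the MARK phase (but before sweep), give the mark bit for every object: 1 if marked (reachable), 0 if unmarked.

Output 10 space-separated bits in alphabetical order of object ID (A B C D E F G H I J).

Roots: A E
Mark A: refs=C D, marked=A
Mark E: refs=I null, marked=A E
Mark C: refs=null, marked=A C E
Mark D: refs=null, marked=A C D E
Mark I: refs=B, marked=A C D E I
Mark B: refs=F H null, marked=A B C D E I
Mark F: refs=E J A, marked=A B C D E F I
Mark H: refs=E D, marked=A B C D E F H I
Mark J: refs=A, marked=A B C D E F H I J
Unmarked (collected): G

Answer: 1 1 1 1 1 1 0 1 1 1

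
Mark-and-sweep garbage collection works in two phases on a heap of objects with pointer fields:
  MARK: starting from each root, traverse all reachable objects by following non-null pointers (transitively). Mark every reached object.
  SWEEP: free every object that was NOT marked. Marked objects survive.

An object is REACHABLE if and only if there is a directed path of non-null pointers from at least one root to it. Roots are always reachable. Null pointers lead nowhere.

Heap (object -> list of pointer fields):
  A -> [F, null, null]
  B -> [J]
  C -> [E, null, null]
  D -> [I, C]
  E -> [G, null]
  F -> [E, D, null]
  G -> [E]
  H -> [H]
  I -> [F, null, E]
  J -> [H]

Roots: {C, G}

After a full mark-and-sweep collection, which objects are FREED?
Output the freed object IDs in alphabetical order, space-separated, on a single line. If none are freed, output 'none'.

Answer: A B D F H I J

Derivation:
Roots: C G
Mark C: refs=E null null, marked=C
Mark G: refs=E, marked=C G
Mark E: refs=G null, marked=C E G
Unmarked (collected): A B D F H I J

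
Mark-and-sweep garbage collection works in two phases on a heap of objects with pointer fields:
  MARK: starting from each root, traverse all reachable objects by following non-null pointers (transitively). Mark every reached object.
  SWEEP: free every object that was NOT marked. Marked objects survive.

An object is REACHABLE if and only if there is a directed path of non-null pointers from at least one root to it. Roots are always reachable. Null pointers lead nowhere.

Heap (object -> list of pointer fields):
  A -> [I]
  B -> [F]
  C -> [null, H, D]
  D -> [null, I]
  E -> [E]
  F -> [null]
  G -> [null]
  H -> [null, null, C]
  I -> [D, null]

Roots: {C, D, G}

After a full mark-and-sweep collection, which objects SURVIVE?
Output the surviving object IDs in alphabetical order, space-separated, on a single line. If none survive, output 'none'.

Answer: C D G H I

Derivation:
Roots: C D G
Mark C: refs=null H D, marked=C
Mark D: refs=null I, marked=C D
Mark G: refs=null, marked=C D G
Mark H: refs=null null C, marked=C D G H
Mark I: refs=D null, marked=C D G H I
Unmarked (collected): A B E F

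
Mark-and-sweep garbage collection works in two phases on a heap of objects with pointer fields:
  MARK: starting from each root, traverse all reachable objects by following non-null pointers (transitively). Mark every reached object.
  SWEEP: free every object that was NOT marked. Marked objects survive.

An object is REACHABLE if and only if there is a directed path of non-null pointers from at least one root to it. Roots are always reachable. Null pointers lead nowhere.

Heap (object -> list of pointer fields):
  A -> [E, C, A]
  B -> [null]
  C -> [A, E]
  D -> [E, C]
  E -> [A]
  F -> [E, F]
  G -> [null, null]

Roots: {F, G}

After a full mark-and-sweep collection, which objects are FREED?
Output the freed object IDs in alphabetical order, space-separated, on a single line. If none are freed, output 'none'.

Answer: B D

Derivation:
Roots: F G
Mark F: refs=E F, marked=F
Mark G: refs=null null, marked=F G
Mark E: refs=A, marked=E F G
Mark A: refs=E C A, marked=A E F G
Mark C: refs=A E, marked=A C E F G
Unmarked (collected): B D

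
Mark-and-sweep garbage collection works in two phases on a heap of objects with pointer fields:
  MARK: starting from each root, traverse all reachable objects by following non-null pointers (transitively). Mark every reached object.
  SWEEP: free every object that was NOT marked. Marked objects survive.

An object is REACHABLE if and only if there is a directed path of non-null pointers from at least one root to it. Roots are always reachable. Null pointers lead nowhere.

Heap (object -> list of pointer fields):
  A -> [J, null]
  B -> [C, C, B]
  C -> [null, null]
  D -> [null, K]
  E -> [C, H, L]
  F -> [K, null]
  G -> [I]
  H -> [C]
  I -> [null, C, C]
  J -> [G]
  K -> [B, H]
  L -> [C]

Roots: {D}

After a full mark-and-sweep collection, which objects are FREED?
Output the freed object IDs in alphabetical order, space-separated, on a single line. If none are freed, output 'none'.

Answer: A E F G I J L

Derivation:
Roots: D
Mark D: refs=null K, marked=D
Mark K: refs=B H, marked=D K
Mark B: refs=C C B, marked=B D K
Mark H: refs=C, marked=B D H K
Mark C: refs=null null, marked=B C D H K
Unmarked (collected): A E F G I J L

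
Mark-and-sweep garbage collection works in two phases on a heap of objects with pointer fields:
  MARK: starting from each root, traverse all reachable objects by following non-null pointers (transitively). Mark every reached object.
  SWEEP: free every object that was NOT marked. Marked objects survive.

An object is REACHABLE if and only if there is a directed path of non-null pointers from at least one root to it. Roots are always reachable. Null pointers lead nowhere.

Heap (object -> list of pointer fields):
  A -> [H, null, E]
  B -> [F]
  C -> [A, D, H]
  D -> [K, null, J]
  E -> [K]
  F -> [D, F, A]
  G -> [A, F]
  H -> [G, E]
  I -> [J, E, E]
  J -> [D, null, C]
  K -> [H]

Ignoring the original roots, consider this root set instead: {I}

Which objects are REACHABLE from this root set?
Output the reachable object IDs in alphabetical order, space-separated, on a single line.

Roots: I
Mark I: refs=J E E, marked=I
Mark J: refs=D null C, marked=I J
Mark E: refs=K, marked=E I J
Mark D: refs=K null J, marked=D E I J
Mark C: refs=A D H, marked=C D E I J
Mark K: refs=H, marked=C D E I J K
Mark A: refs=H null E, marked=A C D E I J K
Mark H: refs=G E, marked=A C D E H I J K
Mark G: refs=A F, marked=A C D E G H I J K
Mark F: refs=D F A, marked=A C D E F G H I J K
Unmarked (collected): B

Answer: A C D E F G H I J K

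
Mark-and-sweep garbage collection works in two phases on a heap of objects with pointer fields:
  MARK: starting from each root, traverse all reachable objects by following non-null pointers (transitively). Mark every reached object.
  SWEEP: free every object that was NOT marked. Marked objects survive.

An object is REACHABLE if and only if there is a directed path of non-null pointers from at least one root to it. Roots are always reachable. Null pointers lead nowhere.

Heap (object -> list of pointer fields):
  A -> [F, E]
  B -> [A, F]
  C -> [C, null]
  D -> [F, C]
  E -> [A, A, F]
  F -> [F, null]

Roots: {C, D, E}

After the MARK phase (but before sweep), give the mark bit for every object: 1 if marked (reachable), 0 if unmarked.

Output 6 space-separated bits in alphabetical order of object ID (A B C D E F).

Roots: C D E
Mark C: refs=C null, marked=C
Mark D: refs=F C, marked=C D
Mark E: refs=A A F, marked=C D E
Mark F: refs=F null, marked=C D E F
Mark A: refs=F E, marked=A C D E F
Unmarked (collected): B

Answer: 1 0 1 1 1 1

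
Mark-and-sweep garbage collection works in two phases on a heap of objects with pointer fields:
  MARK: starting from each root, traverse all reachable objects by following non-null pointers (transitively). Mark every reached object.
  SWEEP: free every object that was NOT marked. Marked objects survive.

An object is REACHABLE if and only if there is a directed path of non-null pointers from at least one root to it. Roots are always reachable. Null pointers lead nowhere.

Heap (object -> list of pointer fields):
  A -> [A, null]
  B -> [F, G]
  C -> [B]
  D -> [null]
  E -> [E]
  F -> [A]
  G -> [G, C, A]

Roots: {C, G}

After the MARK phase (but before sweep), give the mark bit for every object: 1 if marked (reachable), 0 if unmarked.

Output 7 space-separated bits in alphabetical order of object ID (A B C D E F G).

Roots: C G
Mark C: refs=B, marked=C
Mark G: refs=G C A, marked=C G
Mark B: refs=F G, marked=B C G
Mark A: refs=A null, marked=A B C G
Mark F: refs=A, marked=A B C F G
Unmarked (collected): D E

Answer: 1 1 1 0 0 1 1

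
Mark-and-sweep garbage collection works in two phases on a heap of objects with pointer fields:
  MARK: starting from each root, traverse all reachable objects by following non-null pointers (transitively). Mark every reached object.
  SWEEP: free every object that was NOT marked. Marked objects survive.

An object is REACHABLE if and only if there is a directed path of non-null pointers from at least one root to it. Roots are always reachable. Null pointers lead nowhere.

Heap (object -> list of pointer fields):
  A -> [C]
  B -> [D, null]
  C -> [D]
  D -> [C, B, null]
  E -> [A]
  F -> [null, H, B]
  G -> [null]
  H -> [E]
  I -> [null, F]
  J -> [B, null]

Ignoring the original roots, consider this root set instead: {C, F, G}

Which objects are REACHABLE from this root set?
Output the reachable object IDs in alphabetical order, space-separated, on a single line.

Answer: A B C D E F G H

Derivation:
Roots: C F G
Mark C: refs=D, marked=C
Mark F: refs=null H B, marked=C F
Mark G: refs=null, marked=C F G
Mark D: refs=C B null, marked=C D F G
Mark H: refs=E, marked=C D F G H
Mark B: refs=D null, marked=B C D F G H
Mark E: refs=A, marked=B C D E F G H
Mark A: refs=C, marked=A B C D E F G H
Unmarked (collected): I J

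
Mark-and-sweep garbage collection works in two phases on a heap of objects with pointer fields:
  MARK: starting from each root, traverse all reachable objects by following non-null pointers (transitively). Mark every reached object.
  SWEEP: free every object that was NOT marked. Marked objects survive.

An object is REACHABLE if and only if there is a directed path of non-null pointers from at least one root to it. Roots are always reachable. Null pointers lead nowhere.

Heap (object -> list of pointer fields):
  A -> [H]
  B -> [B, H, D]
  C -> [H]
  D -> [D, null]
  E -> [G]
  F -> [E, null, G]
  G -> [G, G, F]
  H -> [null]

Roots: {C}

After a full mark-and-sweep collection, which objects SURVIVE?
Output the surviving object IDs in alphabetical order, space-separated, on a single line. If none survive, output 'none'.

Answer: C H

Derivation:
Roots: C
Mark C: refs=H, marked=C
Mark H: refs=null, marked=C H
Unmarked (collected): A B D E F G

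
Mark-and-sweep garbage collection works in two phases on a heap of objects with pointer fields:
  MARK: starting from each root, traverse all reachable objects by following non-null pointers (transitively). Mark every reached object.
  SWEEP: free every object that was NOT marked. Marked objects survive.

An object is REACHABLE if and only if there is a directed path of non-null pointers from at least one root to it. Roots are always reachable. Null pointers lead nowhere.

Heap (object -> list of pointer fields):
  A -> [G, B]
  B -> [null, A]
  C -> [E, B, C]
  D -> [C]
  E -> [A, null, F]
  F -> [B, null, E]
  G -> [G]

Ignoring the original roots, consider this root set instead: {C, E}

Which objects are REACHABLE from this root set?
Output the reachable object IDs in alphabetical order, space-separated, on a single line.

Roots: C E
Mark C: refs=E B C, marked=C
Mark E: refs=A null F, marked=C E
Mark B: refs=null A, marked=B C E
Mark A: refs=G B, marked=A B C E
Mark F: refs=B null E, marked=A B C E F
Mark G: refs=G, marked=A B C E F G
Unmarked (collected): D

Answer: A B C E F G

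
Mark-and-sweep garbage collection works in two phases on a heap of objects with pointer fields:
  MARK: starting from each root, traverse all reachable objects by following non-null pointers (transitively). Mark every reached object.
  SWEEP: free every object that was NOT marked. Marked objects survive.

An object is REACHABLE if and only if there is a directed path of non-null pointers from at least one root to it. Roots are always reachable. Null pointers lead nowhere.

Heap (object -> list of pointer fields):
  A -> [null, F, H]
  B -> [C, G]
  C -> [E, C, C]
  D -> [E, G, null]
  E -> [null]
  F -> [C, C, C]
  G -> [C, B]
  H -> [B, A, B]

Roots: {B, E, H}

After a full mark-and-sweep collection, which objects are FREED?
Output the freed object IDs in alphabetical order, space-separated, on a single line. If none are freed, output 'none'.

Roots: B E H
Mark B: refs=C G, marked=B
Mark E: refs=null, marked=B E
Mark H: refs=B A B, marked=B E H
Mark C: refs=E C C, marked=B C E H
Mark G: refs=C B, marked=B C E G H
Mark A: refs=null F H, marked=A B C E G H
Mark F: refs=C C C, marked=A B C E F G H
Unmarked (collected): D

Answer: D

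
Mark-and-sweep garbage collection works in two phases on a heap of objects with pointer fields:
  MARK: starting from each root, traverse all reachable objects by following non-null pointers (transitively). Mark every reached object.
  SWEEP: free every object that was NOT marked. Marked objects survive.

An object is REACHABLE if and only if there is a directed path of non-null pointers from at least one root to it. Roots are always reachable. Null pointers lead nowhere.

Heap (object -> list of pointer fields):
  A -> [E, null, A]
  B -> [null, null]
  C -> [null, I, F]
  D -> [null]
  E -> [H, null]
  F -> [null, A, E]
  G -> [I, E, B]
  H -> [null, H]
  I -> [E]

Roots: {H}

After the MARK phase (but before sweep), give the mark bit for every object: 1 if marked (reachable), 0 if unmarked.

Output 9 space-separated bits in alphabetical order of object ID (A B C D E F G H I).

Answer: 0 0 0 0 0 0 0 1 0

Derivation:
Roots: H
Mark H: refs=null H, marked=H
Unmarked (collected): A B C D E F G I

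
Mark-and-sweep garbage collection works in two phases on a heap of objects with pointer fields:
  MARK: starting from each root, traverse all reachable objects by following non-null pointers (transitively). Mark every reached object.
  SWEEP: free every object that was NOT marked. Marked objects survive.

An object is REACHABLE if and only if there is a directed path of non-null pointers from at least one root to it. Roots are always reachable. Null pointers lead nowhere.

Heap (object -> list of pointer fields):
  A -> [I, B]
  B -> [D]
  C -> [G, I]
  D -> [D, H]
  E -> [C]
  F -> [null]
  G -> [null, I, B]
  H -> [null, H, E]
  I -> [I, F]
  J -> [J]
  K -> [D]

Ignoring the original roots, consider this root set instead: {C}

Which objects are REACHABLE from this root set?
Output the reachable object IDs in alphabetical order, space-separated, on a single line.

Answer: B C D E F G H I

Derivation:
Roots: C
Mark C: refs=G I, marked=C
Mark G: refs=null I B, marked=C G
Mark I: refs=I F, marked=C G I
Mark B: refs=D, marked=B C G I
Mark F: refs=null, marked=B C F G I
Mark D: refs=D H, marked=B C D F G I
Mark H: refs=null H E, marked=B C D F G H I
Mark E: refs=C, marked=B C D E F G H I
Unmarked (collected): A J K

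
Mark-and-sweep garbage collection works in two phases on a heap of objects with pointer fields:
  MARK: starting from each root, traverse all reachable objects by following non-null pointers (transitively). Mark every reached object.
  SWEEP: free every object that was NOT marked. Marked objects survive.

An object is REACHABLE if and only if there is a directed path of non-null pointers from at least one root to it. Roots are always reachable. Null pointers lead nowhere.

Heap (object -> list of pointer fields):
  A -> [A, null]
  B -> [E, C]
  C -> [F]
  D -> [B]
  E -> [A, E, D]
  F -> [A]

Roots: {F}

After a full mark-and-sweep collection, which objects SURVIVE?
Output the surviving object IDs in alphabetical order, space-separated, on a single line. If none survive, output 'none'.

Answer: A F

Derivation:
Roots: F
Mark F: refs=A, marked=F
Mark A: refs=A null, marked=A F
Unmarked (collected): B C D E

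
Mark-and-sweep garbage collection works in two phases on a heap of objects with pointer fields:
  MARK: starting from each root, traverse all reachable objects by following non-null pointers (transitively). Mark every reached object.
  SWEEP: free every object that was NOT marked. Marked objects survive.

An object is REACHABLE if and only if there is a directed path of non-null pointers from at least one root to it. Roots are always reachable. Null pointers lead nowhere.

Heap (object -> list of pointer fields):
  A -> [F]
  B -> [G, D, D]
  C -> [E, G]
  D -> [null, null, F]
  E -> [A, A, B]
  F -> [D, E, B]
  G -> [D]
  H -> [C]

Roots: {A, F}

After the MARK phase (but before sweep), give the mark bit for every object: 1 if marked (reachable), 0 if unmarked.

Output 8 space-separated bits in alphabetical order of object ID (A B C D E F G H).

Roots: A F
Mark A: refs=F, marked=A
Mark F: refs=D E B, marked=A F
Mark D: refs=null null F, marked=A D F
Mark E: refs=A A B, marked=A D E F
Mark B: refs=G D D, marked=A B D E F
Mark G: refs=D, marked=A B D E F G
Unmarked (collected): C H

Answer: 1 1 0 1 1 1 1 0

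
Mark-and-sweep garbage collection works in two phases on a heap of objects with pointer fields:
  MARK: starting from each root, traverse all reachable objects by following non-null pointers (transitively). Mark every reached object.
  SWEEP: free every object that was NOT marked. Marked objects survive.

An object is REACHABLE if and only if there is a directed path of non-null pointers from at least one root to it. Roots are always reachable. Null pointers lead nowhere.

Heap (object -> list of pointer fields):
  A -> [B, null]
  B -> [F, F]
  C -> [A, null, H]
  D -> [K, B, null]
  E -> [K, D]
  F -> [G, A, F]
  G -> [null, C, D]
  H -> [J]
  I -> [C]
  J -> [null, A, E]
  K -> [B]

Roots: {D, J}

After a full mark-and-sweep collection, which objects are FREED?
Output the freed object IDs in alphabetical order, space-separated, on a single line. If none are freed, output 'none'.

Roots: D J
Mark D: refs=K B null, marked=D
Mark J: refs=null A E, marked=D J
Mark K: refs=B, marked=D J K
Mark B: refs=F F, marked=B D J K
Mark A: refs=B null, marked=A B D J K
Mark E: refs=K D, marked=A B D E J K
Mark F: refs=G A F, marked=A B D E F J K
Mark G: refs=null C D, marked=A B D E F G J K
Mark C: refs=A null H, marked=A B C D E F G J K
Mark H: refs=J, marked=A B C D E F G H J K
Unmarked (collected): I

Answer: I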